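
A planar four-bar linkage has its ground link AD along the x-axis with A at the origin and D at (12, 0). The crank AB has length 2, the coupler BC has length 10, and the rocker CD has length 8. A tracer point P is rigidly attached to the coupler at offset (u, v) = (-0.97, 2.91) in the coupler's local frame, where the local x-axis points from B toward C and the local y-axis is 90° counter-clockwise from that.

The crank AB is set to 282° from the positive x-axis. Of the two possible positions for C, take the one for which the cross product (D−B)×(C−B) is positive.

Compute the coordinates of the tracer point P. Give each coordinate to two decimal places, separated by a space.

-2.47 -0.92

A=(0,0), D=(12.00,0)
B = A + 2.00·(cos282°, sin282°) = (0.4158, -1.9563)
|BD| = 11.7482
circle(B,10.00) ∩ circle(D,8.00): a=7.4063, h=6.7192
  candidates: C₊=(6.5998,5.9024) cross=78.938; C₋=(8.8375,-7.3484) cross=-78.938
  mode + wants cross > 0 → take C=(6.5998,5.9024) (cross=78.938)
ex = (C−B)/|BC| = (0.6184,0.7859); ey = (-0.7859,0.6184)
P = B + -0.97·ex + 2.91·ey = (-2.4709,-0.9190)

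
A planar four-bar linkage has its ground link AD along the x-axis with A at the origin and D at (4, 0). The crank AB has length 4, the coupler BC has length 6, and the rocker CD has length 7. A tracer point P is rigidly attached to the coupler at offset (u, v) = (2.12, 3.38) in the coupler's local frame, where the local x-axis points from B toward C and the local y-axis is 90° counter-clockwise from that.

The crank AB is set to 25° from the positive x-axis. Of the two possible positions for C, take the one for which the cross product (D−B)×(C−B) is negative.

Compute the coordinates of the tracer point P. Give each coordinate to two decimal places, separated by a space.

A=(0,0), D=(4.00,0)
B = A + 4.00·(cos25°, sin25°) = (3.6252, 1.6905)
|BD| = 1.7315
circle(B,6.00) ∩ circle(D,7.00): a=-2.8882, h=5.2591
  candidates: C₊=(8.1346,5.6485) cross=9.106; C₋=(-2.1344,3.3719) cross=-9.106
  mode - wants cross < 0 → take C=(-2.1344,3.3719) (cross=-9.106)
ex = (C−B)/|BC| = (-0.9599,0.2802); ey = (-0.2802,-0.9599)
P = B + 2.12·ex + 3.38·ey = (0.6430,-0.9600)

0.64 -0.96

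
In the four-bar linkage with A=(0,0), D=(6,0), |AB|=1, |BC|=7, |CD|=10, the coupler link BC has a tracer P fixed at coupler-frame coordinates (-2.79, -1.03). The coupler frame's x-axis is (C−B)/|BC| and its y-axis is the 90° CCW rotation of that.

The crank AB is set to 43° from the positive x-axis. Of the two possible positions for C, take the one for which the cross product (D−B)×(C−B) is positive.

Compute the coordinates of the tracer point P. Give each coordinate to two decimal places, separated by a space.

A=(0,0), D=(6.00,0)
B = A + 1.00·(cos43°, sin43°) = (0.7314, 0.6820)
|BD| = 5.3126
circle(B,7.00) ∩ circle(D,10.00): a=-2.1436, h=6.6637
  candidates: C₊=(-0.5391,7.5657) cross=35.402; C₋=(-2.2500,-5.6514) cross=-35.402
  mode + wants cross > 0 → take C=(-0.5391,7.5657) (cross=35.402)
ex = (C−B)/|BC| = (-0.1815,0.9834); ey = (-0.9834,-0.1815)
P = B + -2.79·ex + -1.03·ey = (2.2506,-1.8747)

2.25 -1.87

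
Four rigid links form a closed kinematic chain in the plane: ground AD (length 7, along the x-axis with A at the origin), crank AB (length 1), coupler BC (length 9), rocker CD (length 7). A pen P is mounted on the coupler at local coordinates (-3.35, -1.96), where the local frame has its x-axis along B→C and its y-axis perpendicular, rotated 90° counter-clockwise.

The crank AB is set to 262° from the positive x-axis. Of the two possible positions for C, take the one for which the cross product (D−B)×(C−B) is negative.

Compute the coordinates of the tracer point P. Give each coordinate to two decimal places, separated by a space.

A=(0,0), D=(7.00,0)
B = A + 1.00·(cos262°, sin262°) = (-0.1392, -0.9903)
|BD| = 7.2075
circle(B,9.00) ∩ circle(D,7.00): a=5.8237, h=6.8618
  candidates: C₊=(4.6865,6.6066) cross=49.457; C₋=(6.5720,-6.9869) cross=-49.457
  mode - wants cross < 0 → take C=(6.5720,-6.9869) (cross=-49.457)
ex = (C−B)/|BC| = (0.7457,-0.6663); ey = (0.6663,0.7457)
P = B + -3.35·ex + -1.96·ey = (-3.9432,-0.2197)

-3.94 -0.22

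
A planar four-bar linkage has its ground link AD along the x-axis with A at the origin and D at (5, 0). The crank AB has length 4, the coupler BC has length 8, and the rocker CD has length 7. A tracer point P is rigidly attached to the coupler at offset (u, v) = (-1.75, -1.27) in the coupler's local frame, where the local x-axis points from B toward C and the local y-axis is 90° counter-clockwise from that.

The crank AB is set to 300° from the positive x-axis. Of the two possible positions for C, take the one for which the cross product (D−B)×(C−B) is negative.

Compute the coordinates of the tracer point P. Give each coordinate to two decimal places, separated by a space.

A=(0,0), D=(5.00,0)
B = A + 4.00·(cos300°, sin300°) = (2.0000, -3.4641)
|BD| = 4.5826
circle(B,8.00) ∩ circle(D,7.00): a=3.9279, h=6.9693
  candidates: C₊=(-0.6969,4.0676) cross=31.937; C₋=(9.8397,-5.0574) cross=-31.937
  mode - wants cross < 0 → take C=(9.8397,-5.0574) (cross=-31.937)
ex = (C−B)/|BC| = (0.9800,-0.1992); ey = (0.1992,0.9800)
P = B + -1.75·ex + -1.27·ey = (0.0321,-4.3601)

0.03 -4.36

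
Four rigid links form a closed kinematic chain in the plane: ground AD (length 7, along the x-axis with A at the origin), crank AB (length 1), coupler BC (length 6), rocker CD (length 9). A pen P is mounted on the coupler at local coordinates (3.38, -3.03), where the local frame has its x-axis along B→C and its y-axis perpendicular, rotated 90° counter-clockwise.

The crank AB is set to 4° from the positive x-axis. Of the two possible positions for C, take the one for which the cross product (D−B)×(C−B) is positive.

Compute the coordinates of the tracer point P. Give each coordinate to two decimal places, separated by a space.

3.63 3.77

A=(0,0), D=(7.00,0)
B = A + 1.00·(cos4°, sin4°) = (0.9976, 0.0698)
|BD| = 6.0028
circle(B,6.00) ∩ circle(D,9.00): a=-0.7468, h=5.9533
  candidates: C₊=(0.3200,6.0314) cross=35.737; C₋=(0.1816,-5.8745) cross=-35.737
  mode + wants cross > 0 → take C=(0.3200,6.0314) (cross=35.737)
ex = (C−B)/|BC| = (-0.1129,0.9936); ey = (-0.9936,-0.1129)
P = B + 3.38·ex + -3.03·ey = (3.6265,3.7703)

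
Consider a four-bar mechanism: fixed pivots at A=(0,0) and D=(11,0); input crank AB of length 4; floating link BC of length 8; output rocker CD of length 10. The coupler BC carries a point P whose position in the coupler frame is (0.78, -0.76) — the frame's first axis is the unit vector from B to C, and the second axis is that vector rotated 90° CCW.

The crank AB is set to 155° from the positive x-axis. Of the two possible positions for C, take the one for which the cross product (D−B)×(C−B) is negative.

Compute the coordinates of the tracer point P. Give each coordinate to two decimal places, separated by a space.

A=(0,0), D=(11.00,0)
B = A + 4.00·(cos155°, sin155°) = (-3.6252, 1.6905)
|BD| = 14.7226
circle(B,8.00) ∩ circle(D,10.00): a=6.1387, h=5.1300
  candidates: C₊=(3.0619,6.0816) cross=75.526; C₋=(1.8838,-4.1104) cross=-75.526
  mode - wants cross < 0 → take C=(1.8838,-4.1104) (cross=-75.526)
ex = (C−B)/|BC| = (0.6886,-0.7251); ey = (0.7251,0.6886)
P = B + 0.78·ex + -0.76·ey = (-3.6392,0.6015)

-3.64 0.60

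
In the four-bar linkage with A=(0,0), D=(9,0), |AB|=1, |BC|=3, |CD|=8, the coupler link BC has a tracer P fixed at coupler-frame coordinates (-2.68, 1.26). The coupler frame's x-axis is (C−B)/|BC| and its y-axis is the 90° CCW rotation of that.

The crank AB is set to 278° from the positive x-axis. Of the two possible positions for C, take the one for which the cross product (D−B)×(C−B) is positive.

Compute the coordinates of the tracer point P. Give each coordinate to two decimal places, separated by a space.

A=(0,0), D=(9.00,0)
B = A + 1.00·(cos278°, sin278°) = (0.1392, -0.9903)
|BD| = 8.9160
circle(B,3.00) ∩ circle(D,8.00): a=1.3736, h=2.6670
  candidates: C₊=(1.2081,1.8128) cross=23.779; C₋=(1.8005,-3.4882) cross=-23.779
  mode + wants cross > 0 → take C=(1.2081,1.8128) (cross=23.779)
ex = (C−B)/|BC| = (0.3563,0.9344); ey = (-0.9344,0.3563)
P = B + -2.68·ex + 1.26·ey = (-1.9930,-3.0454)

-1.99 -3.05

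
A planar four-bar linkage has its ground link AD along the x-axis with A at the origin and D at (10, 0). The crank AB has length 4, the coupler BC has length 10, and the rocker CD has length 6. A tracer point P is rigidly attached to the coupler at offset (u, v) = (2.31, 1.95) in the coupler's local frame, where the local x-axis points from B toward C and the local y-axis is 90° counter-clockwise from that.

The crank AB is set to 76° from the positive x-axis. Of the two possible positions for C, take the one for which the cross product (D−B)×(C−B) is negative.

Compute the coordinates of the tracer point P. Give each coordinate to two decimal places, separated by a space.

3.84 2.93

A=(0,0), D=(10.00,0)
B = A + 4.00·(cos76°, sin76°) = (0.9677, 3.8812)
|BD| = 9.8309
circle(B,10.00) ∩ circle(D,6.00): a=8.1705, h=5.7657
  candidates: C₊=(10.7507,5.9528) cross=56.682; C₋=(6.1982,-4.6418) cross=-56.682
  mode - wants cross < 0 → take C=(6.1982,-4.6418) (cross=-56.682)
ex = (C−B)/|BC| = (0.5231,-0.8523); ey = (0.8523,0.5231)
P = B + 2.31·ex + 1.95·ey = (3.8379,2.9323)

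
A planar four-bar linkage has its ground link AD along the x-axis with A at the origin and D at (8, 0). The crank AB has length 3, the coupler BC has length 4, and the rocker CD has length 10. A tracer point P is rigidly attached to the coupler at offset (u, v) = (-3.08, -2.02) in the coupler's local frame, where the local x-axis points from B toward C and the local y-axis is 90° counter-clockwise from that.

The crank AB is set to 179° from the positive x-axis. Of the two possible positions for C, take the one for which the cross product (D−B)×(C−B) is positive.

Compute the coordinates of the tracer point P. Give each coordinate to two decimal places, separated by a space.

-2.48 -3.59

A=(0,0), D=(8.00,0)
B = A + 3.00·(cos179°, sin179°) = (-2.9995, 0.0524)
|BD| = 10.9997
circle(B,4.00) ∩ circle(D,10.00): a=1.6815, h=3.6294
  candidates: C₊=(-1.3007,3.6737) cross=39.922; C₋=(-1.3353,-3.5850) cross=-39.922
  mode + wants cross > 0 → take C=(-1.3007,3.6737) (cross=39.922)
ex = (C−B)/|BC| = (0.4247,0.9053); ey = (-0.9053,0.4247)
P = B + -3.08·ex + -2.02·ey = (-2.4788,-3.5940)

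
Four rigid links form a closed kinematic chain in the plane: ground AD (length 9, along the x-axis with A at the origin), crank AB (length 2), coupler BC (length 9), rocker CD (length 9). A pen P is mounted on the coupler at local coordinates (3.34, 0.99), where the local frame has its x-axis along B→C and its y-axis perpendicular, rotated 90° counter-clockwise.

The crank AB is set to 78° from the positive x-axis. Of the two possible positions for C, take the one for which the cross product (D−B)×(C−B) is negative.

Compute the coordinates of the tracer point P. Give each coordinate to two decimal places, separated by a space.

2.31 -0.97

A=(0,0), D=(9.00,0)
B = A + 2.00·(cos78°, sin78°) = (0.4158, 1.9563)
|BD| = 8.8043
circle(B,9.00) ∩ circle(D,9.00): a=4.4021, h=7.8499
  candidates: C₊=(6.4522,8.6318) cross=69.113; C₋=(2.9637,-6.6755) cross=-69.113
  mode - wants cross < 0 → take C=(2.9637,-6.6755) (cross=-69.113)
ex = (C−B)/|BC| = (0.2831,-0.9591); ey = (0.9591,0.2831)
P = B + 3.34·ex + 0.99·ey = (2.3109,-0.9668)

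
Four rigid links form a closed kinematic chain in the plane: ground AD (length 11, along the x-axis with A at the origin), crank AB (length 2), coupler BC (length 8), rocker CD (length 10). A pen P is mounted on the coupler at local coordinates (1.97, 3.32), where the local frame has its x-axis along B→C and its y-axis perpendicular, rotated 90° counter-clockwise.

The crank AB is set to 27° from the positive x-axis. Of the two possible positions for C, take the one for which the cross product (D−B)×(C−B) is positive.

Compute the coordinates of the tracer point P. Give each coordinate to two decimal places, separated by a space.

-0.38 4.11

A=(0,0), D=(11.00,0)
B = A + 2.00·(cos27°, sin27°) = (1.7820, 0.9080)
|BD| = 9.2626
circle(B,8.00) ∩ circle(D,10.00): a=2.6880, h=7.5349
  candidates: C₊=(5.1957,8.1431) cross=69.793; C₋=(3.7184,-6.8541) cross=-69.793
  mode + wants cross > 0 → take C=(5.1957,8.1431) (cross=69.793)
ex = (C−B)/|BC| = (0.4267,0.9044); ey = (-0.9044,0.4267)
P = B + 1.97·ex + 3.32·ey = (-0.3799,4.1063)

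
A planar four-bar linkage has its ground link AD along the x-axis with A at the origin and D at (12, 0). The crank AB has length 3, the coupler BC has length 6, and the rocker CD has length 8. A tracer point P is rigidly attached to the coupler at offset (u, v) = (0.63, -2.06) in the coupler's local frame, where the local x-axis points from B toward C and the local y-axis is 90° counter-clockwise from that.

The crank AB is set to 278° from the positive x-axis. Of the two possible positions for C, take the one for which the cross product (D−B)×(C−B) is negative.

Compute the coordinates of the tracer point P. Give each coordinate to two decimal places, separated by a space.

0.22 -5.12

A=(0,0), D=(12.00,0)
B = A + 3.00·(cos278°, sin278°) = (0.4175, -2.9708)
|BD| = 11.9574
circle(B,6.00) ∩ circle(D,8.00): a=4.8079, h=3.5895
  candidates: C₊=(4.1828,1.7006) cross=42.921; C₋=(5.9664,-5.2532) cross=-42.921
  mode - wants cross < 0 → take C=(5.9664,-5.2532) (cross=-42.921)
ex = (C−B)/|BC| = (0.9248,-0.3804); ey = (0.3804,0.9248)
P = B + 0.63·ex + -2.06·ey = (0.2165,-5.1156)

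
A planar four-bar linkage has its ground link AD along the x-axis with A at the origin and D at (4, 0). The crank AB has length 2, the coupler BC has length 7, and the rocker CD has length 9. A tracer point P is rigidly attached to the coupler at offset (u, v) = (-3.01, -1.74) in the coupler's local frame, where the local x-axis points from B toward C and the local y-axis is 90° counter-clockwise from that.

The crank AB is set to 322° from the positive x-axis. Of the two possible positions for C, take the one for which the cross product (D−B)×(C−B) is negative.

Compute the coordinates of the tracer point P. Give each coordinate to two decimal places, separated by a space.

A=(0,0), D=(4.00,0)
B = A + 2.00·(cos322°, sin322°) = (1.5760, -1.2313)
|BD| = 2.7188
circle(B,7.00) ∩ circle(D,9.00): a=-4.5256, h=5.3403
  candidates: C₊=(-4.8774,1.4803) cross=14.519; C₋=(-0.0402,-8.0422) cross=-14.519
  mode - wants cross < 0 → take C=(-0.0402,-8.0422) (cross=-14.519)
ex = (C−B)/|BC| = (-0.2309,-0.9730); ey = (0.9730,-0.2309)
P = B + -3.01·ex + -1.74·ey = (0.5780,2.0991)

0.58 2.10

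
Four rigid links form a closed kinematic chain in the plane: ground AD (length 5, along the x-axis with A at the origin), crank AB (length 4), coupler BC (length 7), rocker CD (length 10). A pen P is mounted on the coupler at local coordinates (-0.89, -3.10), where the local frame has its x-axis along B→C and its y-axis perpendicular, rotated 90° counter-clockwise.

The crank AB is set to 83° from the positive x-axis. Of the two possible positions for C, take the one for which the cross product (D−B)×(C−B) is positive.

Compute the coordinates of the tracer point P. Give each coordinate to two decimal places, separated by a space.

2.68 1.60

A=(0,0), D=(5.00,0)
B = A + 4.00·(cos83°, sin83°) = (0.4875, 3.9702)
|BD| = 6.0104
circle(B,7.00) ∩ circle(D,10.00): a=-1.2374, h=6.8898
  candidates: C₊=(4.1095,9.9603) cross=41.410; C₋=(-4.9926,-0.3852) cross=-41.410
  mode + wants cross > 0 → take C=(4.1095,9.9603) (cross=41.410)
ex = (C−B)/|BC| = (0.5174,0.8557); ey = (-0.8557,0.5174)
P = B + -0.89·ex + -3.10·ey = (2.6797,1.6046)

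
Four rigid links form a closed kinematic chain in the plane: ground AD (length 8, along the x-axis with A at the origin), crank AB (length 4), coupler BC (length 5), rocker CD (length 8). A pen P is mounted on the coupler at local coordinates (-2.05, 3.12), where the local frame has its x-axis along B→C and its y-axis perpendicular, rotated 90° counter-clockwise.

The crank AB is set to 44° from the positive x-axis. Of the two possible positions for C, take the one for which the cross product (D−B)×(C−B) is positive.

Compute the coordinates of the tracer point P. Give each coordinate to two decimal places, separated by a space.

-0.80 2.14

A=(0,0), D=(8.00,0)
B = A + 4.00·(cos44°, sin44°) = (2.8774, 2.7786)
|BD| = 5.8277
circle(B,5.00) ∩ circle(D,8.00): a=-0.4322, h=4.9813
  candidates: C₊=(4.8725,7.3633) cross=29.029; C₋=(0.1224,-1.3939) cross=-29.029
  mode + wants cross > 0 → take C=(4.8725,7.3633) (cross=29.029)
ex = (C−B)/|BC| = (0.3990,0.9169); ey = (-0.9169,0.3990)
P = B + -2.05·ex + 3.12·ey = (-0.8015,2.1439)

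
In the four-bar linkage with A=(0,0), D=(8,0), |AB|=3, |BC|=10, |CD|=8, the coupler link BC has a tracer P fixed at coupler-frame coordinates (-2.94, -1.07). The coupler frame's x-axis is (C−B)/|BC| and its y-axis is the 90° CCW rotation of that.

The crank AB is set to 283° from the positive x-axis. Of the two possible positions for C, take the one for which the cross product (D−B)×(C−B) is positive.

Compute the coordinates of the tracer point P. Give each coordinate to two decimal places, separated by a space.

A=(0,0), D=(8.00,0)
B = A + 3.00·(cos283°, sin283°) = (0.6749, -2.9231)
|BD| = 7.8868
circle(B,10.00) ∩ circle(D,8.00): a=6.2257, h=7.8256
  candidates: C₊=(3.5567,6.6526) cross=61.720; C₋=(9.3576,-7.8840) cross=-61.720
  mode + wants cross > 0 → take C=(3.5567,6.6526) (cross=61.720)
ex = (C−B)/|BC| = (0.2882,0.9576); ey = (-0.9576,0.2882)
P = B + -2.94·ex + -1.07·ey = (0.8522,-6.0467)

0.85 -6.05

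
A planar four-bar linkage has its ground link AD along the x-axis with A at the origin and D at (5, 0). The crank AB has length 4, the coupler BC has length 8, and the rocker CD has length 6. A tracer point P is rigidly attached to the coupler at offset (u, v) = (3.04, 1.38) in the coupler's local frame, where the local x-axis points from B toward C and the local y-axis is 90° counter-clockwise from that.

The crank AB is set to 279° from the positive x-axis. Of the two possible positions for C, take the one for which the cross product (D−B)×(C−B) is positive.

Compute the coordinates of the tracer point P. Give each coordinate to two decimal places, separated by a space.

A=(0,0), D=(5.00,0)
B = A + 4.00·(cos279°, sin279°) = (0.6257, -3.9508)
|BD| = 5.8943
circle(B,8.00) ∩ circle(D,6.00): a=5.3223, h=5.9727
  candidates: C₊=(0.5722,4.0491) cross=35.205; C₋=(8.5788,-4.8158) cross=-35.205
  mode + wants cross > 0 → take C=(0.5722,4.0491) (cross=35.205)
ex = (C−B)/|BC| = (-0.0067,1.0000); ey = (-1.0000,-0.0067)
P = B + 3.04·ex + 1.38·ey = (-0.7746,-0.9200)

-0.77 -0.92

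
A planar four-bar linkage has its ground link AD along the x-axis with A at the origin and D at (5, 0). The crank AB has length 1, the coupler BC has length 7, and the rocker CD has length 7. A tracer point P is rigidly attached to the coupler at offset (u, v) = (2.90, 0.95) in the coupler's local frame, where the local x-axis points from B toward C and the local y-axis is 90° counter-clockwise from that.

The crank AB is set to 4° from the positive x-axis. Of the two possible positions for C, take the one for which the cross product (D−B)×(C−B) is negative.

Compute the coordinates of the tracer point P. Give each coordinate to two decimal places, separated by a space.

A=(0,0), D=(5.00,0)
B = A + 1.00·(cos4°, sin4°) = (0.9976, 0.0698)
|BD| = 4.0030
circle(B,7.00) ∩ circle(D,7.00): a=2.0015, h=6.7078
  candidates: C₊=(3.1157,6.7416) cross=26.851; C₋=(2.8819,-6.6719) cross=-26.851
  mode - wants cross < 0 → take C=(2.8819,-6.6719) (cross=-26.851)
ex = (C−B)/|BC| = (0.2692,-0.9631); ey = (0.9631,0.2692)
P = B + 2.90·ex + 0.95·ey = (2.6931,-2.4675)

2.69 -2.47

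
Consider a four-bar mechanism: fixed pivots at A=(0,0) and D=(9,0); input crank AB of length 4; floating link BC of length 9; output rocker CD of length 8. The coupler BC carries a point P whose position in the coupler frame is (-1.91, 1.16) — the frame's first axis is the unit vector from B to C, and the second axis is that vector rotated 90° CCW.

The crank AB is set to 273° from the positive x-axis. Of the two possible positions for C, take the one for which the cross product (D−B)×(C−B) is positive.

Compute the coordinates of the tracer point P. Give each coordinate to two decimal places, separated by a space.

-1.40 -5.54

A=(0,0), D=(9.00,0)
B = A + 4.00·(cos273°, sin273°) = (0.2093, -3.9945)
|BD| = 9.6557
circle(B,9.00) ∩ circle(D,8.00): a=5.7081, h=6.9582
  candidates: C₊=(2.5275,4.7018) cross=67.186; C₋=(8.2847,-7.9680) cross=-67.186
  mode + wants cross > 0 → take C=(2.5275,4.7018) (cross=67.186)
ex = (C−B)/|BC| = (0.2576,0.9663); ey = (-0.9663,0.2576)
P = B + -1.91·ex + 1.16·ey = (-1.4035,-5.5413)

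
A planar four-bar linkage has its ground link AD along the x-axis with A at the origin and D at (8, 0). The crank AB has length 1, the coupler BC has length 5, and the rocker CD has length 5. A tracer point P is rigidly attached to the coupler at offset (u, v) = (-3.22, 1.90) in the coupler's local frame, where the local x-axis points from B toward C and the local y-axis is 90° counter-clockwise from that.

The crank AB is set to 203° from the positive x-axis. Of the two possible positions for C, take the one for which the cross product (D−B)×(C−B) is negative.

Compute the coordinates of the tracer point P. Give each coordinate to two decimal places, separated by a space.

-3.08 2.66

A=(0,0), D=(8.00,0)
B = A + 1.00·(cos203°, sin203°) = (-0.9205, -0.3907)
|BD| = 8.9291
circle(B,5.00) ∩ circle(D,5.00): a=4.4645, h=2.2512
  candidates: C₊=(3.4412,2.0537) cross=20.101; C₋=(3.6383,-2.4444) cross=-20.101
  mode - wants cross < 0 → take C=(3.6383,-2.4444) (cross=-20.101)
ex = (C−B)/|BC| = (0.9118,-0.4107); ey = (0.4107,0.9118)
P = B + -3.22·ex + 1.90·ey = (-3.0759,2.6642)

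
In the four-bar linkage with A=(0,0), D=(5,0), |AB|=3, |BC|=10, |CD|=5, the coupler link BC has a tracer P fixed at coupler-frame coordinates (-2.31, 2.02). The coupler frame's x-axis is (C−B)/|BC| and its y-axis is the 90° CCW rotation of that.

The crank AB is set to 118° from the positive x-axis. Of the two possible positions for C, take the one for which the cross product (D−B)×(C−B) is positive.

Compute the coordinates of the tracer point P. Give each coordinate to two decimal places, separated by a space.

-3.89 4.46

A=(0,0), D=(5.00,0)
B = A + 3.00·(cos118°, sin118°) = (-1.4084, 2.6488)
|BD| = 6.9343
circle(B,10.00) ∩ circle(D,5.00): a=8.8751, h=4.6080
  candidates: C₊=(8.5538,3.5172) cross=31.953; C₋=(5.0334,-4.9999) cross=-31.953
  mode + wants cross > 0 → take C=(8.5538,3.5172) (cross=31.953)
ex = (C−B)/|BC| = (0.9962,0.0868); ey = (-0.0868,0.9962)
P = B + -2.31·ex + 2.02·ey = (-3.8851,4.4606)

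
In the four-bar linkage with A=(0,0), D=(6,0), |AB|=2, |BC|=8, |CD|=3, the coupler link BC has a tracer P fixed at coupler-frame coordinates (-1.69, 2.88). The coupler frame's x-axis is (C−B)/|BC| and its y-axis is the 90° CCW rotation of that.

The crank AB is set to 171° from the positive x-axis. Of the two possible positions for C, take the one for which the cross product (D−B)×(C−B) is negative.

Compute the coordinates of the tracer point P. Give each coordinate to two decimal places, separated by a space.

-2.35 3.63

A=(0,0), D=(6.00,0)
B = A + 2.00·(cos171°, sin171°) = (-1.9754, 0.3129)
|BD| = 7.9815
circle(B,8.00) ∩ circle(D,3.00): a=7.4362, h=2.9500
  candidates: C₊=(5.5708,2.9691) cross=23.546; C₋=(5.3395,-2.9264) cross=-23.546
  mode - wants cross < 0 → take C=(5.3395,-2.9264) (cross=-23.546)
ex = (C−B)/|BC| = (0.9144,-0.4049); ey = (0.4049,0.9144)
P = B + -1.69·ex + 2.88·ey = (-2.3545,3.6305)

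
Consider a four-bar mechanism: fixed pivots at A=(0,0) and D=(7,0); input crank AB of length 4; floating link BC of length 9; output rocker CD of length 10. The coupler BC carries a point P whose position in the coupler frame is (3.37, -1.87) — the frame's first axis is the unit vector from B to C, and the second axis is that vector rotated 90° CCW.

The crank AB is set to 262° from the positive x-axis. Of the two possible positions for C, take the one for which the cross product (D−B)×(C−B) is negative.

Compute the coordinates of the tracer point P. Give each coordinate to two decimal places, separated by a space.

0.71 -7.60

A=(0,0), D=(7.00,0)
B = A + 4.00·(cos262°, sin262°) = (-0.5567, -3.9611)
|BD| = 8.5319
circle(B,9.00) ∩ circle(D,10.00): a=3.1525, h=8.4298
  candidates: C₊=(-1.6782,4.9688) cross=71.923; C₋=(6.1491,-9.9637) cross=-71.923
  mode - wants cross < 0 → take C=(6.1491,-9.9637) (cross=-71.923)
ex = (C−B)/|BC| = (0.7451,-0.6670); ey = (0.6670,0.7451)
P = B + 3.37·ex + -1.87·ey = (0.7070,-7.6021)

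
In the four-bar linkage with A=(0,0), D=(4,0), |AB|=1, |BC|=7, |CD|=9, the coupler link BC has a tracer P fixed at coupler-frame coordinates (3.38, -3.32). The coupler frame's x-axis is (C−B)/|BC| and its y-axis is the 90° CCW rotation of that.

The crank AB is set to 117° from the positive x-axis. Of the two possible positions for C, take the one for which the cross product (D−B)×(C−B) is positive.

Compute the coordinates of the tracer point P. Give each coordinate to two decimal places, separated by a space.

2.93 4.21

A=(0,0), D=(4.00,0)
B = A + 1.00·(cos117°, sin117°) = (-0.4540, 0.8910)
|BD| = 4.5422
circle(B,7.00) ∩ circle(D,9.00): a=-1.2514, h=6.8872
  candidates: C₊=(-0.3300,7.8899) cross=31.283; C₋=(-3.0321,-5.6170) cross=-31.283
  mode + wants cross > 0 → take C=(-0.3300,7.8899) (cross=31.283)
ex = (C−B)/|BC| = (0.0177,0.9998); ey = (-0.9998,0.0177)
P = B + 3.38·ex + -3.32·ey = (2.9253,4.2117)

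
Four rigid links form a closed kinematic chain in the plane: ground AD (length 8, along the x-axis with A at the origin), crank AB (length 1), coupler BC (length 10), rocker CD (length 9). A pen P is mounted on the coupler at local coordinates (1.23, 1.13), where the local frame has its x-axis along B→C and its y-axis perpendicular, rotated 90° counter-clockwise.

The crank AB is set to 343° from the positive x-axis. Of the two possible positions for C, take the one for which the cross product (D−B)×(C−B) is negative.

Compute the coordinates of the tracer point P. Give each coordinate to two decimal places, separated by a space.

2.56 -0.75

A=(0,0), D=(8.00,0)
B = A + 1.00·(cos343°, sin343°) = (0.9563, -0.2924)
|BD| = 7.0498
circle(B,10.00) ∩ circle(D,9.00): a=4.8724, h=8.7327
  candidates: C₊=(5.4624,8.6348) cross=61.563; C₋=(6.1867,-8.8154) cross=-61.563
  mode - wants cross < 0 → take C=(6.1867,-8.8154) (cross=-61.563)
ex = (C−B)/|BC| = (0.5230,-0.8523); ey = (0.8523,0.5230)
P = B + 1.23·ex + 1.13·ey = (2.5628,-0.7497)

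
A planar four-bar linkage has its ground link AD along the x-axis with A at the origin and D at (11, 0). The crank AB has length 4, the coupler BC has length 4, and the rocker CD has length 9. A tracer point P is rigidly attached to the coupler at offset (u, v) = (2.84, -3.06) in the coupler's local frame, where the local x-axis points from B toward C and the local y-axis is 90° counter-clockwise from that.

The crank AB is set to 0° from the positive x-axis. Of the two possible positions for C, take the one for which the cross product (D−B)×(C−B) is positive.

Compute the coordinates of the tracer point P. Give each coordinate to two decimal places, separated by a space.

A=(0,0), D=(11.00,0)
B = A + 4.00·(cos0°, sin0°) = (4.0000, 0.0000)
|BD| = 7.0000
circle(B,4.00) ∩ circle(D,9.00): a=-1.1429, h=3.8333
  candidates: C₊=(2.8571,3.8333) cross=26.833; C₋=(2.8571,-3.8333) cross=-26.833
  mode + wants cross > 0 → take C=(2.8571,3.8333) (cross=26.833)
ex = (C−B)/|BC| = (-0.2857,0.9583); ey = (-0.9583,-0.2857)
P = B + 2.84·ex + -3.06·ey = (6.1210,3.5959)

6.12 3.60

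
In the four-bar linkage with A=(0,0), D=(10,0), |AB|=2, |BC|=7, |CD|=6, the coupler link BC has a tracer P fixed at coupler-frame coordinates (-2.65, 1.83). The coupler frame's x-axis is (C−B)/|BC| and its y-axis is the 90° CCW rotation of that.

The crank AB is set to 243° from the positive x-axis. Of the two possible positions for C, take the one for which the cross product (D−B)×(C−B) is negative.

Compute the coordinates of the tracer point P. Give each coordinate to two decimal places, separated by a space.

-2.78 0.84

A=(0,0), D=(10.00,0)
B = A + 2.00·(cos243°, sin243°) = (-0.9080, -1.7820)
|BD| = 11.0526
circle(B,7.00) ∩ circle(D,6.00): a=6.1144, h=3.4080
  candidates: C₊=(4.5769,2.5672) cross=37.667; C₋=(5.6759,-4.1596) cross=-37.667
  mode - wants cross < 0 → take C=(5.6759,-4.1596) (cross=-37.667)
ex = (C−B)/|BC| = (0.9406,-0.3397); ey = (0.3397,0.9406)
P = B + -2.65·ex + 1.83·ey = (-2.7789,0.8393)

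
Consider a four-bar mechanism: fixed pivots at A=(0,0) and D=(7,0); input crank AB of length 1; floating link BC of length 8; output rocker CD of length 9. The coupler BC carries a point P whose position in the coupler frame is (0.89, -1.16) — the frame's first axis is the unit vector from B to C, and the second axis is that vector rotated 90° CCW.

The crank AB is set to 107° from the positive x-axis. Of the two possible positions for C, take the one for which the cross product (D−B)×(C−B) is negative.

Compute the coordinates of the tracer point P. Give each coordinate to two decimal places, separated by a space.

A=(0,0), D=(7.00,0)
B = A + 1.00·(cos107°, sin107°) = (-0.2924, 0.9563)
|BD| = 7.3548
circle(B,8.00) ∩ circle(D,9.00): a=2.5217, h=7.5922
  candidates: C₊=(3.1951,8.1561) cross=55.839; C₋=(1.2208,-6.8993) cross=-55.839
  mode - wants cross < 0 → take C=(1.2208,-6.8993) (cross=-55.839)
ex = (C−B)/|BC| = (0.1891,-0.9820); ey = (0.9820,0.1891)
P = B + 0.89·ex + -1.16·ey = (-1.2631,-0.1370)

-1.26 -0.14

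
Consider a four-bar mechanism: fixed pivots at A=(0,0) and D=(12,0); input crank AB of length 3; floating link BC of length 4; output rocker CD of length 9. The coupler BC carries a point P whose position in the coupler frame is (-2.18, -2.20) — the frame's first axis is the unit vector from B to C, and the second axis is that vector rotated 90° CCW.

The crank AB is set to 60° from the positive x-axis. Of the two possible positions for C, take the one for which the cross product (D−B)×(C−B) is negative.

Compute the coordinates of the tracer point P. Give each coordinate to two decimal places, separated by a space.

A=(0,0), D=(12.00,0)
B = A + 3.00·(cos60°, sin60°) = (1.5000, 2.5981)
|BD| = 10.8167
circle(B,4.00) ∩ circle(D,9.00): a=2.4037, h=3.1972
  candidates: C₊=(4.6013,5.1243) cross=34.583; C₋=(3.0654,-1.0829) cross=-34.583
  mode - wants cross < 0 → take C=(3.0654,-1.0829) (cross=-34.583)
ex = (C−B)/|BC| = (0.3913,-0.9202); ey = (0.9202,0.3913)
P = B + -2.18·ex + -2.20·ey = (-1.3777,3.7432)

-1.38 3.74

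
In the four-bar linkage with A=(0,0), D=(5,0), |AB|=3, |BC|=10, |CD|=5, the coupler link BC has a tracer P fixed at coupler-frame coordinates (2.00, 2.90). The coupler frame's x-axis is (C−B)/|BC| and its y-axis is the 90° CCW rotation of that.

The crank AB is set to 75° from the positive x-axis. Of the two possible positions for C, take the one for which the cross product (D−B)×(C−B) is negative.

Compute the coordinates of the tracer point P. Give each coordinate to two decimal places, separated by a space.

A=(0,0), D=(5.00,0)
B = A + 3.00·(cos75°, sin75°) = (0.7765, 2.8978)
|BD| = 5.1221
circle(B,10.00) ∩ circle(D,5.00): a=9.8823, h=1.5297
  candidates: C₊=(9.7906,-1.4317) cross=7.835; C₋=(8.0598,-3.9544) cross=-7.835
  mode - wants cross < 0 → take C=(8.0598,-3.9544) (cross=-7.835)
ex = (C−B)/|BC| = (0.7283,-0.6852); ey = (0.6852,0.7283)
P = B + 2.00·ex + 2.90·ey = (4.2203,3.6395)

4.22 3.64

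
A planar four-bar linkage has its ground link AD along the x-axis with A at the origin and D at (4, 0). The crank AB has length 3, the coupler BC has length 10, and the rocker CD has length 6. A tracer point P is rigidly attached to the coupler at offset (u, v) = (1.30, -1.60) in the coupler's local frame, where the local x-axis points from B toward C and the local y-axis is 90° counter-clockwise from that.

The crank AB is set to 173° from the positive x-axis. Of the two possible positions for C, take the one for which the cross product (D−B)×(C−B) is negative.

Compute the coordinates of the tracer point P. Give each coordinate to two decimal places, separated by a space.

-2.98 -1.70

A=(0,0), D=(4.00,0)
B = A + 3.00·(cos173°, sin173°) = (-2.9776, 0.3656)
|BD| = 6.9872
circle(B,10.00) ∩ circle(D,6.00): a=8.0734, h=5.9009
  candidates: C₊=(5.3935,5.8359) cross=41.231; C₋=(4.7759,-5.9496) cross=-41.231
  mode - wants cross < 0 → take C=(4.7759,-5.9496) (cross=-41.231)
ex = (C−B)/|BC| = (0.7754,-0.6315); ey = (0.6315,0.7754)
P = B + 1.30·ex + -1.60·ey = (-2.9801,-1.6959)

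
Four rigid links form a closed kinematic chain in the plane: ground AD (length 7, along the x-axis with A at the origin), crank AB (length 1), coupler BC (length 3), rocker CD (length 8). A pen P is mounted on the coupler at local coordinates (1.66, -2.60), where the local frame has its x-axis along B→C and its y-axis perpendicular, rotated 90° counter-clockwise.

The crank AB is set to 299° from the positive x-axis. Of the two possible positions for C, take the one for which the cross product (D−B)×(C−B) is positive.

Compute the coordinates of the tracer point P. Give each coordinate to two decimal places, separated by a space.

A=(0,0), D=(7.00,0)
B = A + 1.00·(cos299°, sin299°) = (0.4848, -0.8746)
|BD| = 6.5736
circle(B,3.00) ∩ circle(D,8.00): a=-0.8966, h=2.8629
  candidates: C₊=(-0.7847,1.8435) cross=18.820; C₋=(-0.0229,-3.8314) cross=-18.820
  mode + wants cross > 0 → take C=(-0.7847,1.8435) (cross=18.820)
ex = (C−B)/|BC| = (-0.4232,0.9061); ey = (-0.9061,-0.4232)
P = B + 1.66·ex + -2.60·ey = (2.1381,1.7297)

2.14 1.73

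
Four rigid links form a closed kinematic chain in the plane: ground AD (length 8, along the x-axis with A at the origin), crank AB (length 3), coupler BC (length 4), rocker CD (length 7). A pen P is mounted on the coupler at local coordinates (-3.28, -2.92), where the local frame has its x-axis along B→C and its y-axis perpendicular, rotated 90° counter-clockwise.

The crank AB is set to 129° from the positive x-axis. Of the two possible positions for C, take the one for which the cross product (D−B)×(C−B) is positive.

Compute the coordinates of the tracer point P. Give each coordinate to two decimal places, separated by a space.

A=(0,0), D=(8.00,0)
B = A + 3.00·(cos129°, sin129°) = (-1.8880, 2.3314)
|BD| = 10.1591
circle(B,4.00) ∩ circle(D,7.00): a=3.4554, h=2.0150
  candidates: C₊=(1.9376,3.4997) cross=20.471; C₋=(1.0128,-0.4228) cross=-20.471
  mode + wants cross > 0 → take C=(1.9376,3.4997) (cross=20.471)
ex = (C−B)/|BC| = (0.9564,0.2921); ey = (-0.2921,0.9564)
P = B + -3.28·ex + -2.92·ey = (-4.1721,-1.4192)

-4.17 -1.42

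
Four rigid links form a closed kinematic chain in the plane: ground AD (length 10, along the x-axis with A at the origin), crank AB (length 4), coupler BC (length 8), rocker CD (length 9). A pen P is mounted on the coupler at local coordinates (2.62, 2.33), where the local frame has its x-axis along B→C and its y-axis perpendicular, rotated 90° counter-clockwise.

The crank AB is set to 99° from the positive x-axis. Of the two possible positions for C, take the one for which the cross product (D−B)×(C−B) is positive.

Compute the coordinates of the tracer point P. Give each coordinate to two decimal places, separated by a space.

0.38 7.31

A=(0,0), D=(10.00,0)
B = A + 4.00·(cos99°, sin99°) = (-0.6257, 3.9508)
|BD| = 11.3364
circle(B,8.00) ∩ circle(D,9.00): a=4.9184, h=6.3094
  candidates: C₊=(6.1832,8.1506) cross=71.527; C₋=(1.7855,-3.6772) cross=-71.527
  mode + wants cross > 0 → take C=(6.1832,8.1506) (cross=71.527)
ex = (C−B)/|BC| = (0.8511,0.5250); ey = (-0.5250,0.8511)
P = B + 2.62·ex + 2.33·ey = (0.3810,7.3093)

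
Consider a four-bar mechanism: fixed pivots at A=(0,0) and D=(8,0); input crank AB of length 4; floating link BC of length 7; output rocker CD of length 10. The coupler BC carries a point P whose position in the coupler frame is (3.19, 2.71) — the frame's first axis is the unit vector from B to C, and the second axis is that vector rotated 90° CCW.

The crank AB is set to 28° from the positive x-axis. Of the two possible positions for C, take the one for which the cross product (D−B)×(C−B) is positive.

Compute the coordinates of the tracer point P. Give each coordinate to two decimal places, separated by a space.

A=(0,0), D=(8.00,0)
B = A + 4.00·(cos28°, sin28°) = (3.5318, 1.8779)
|BD| = 4.8468
circle(B,7.00) ∩ circle(D,10.00): a=-2.8378, h=6.3990
  candidates: C₊=(3.3949,8.8765) cross=31.014; C₋=(-1.5636,-2.9217) cross=-31.014
  mode + wants cross > 0 → take C=(3.3949,8.8765) (cross=31.014)
ex = (C−B)/|BC| = (-0.0196,0.9998); ey = (-0.9998,-0.0196)
P = B + 3.19·ex + 2.71·ey = (0.7599,5.0143)

0.76 5.01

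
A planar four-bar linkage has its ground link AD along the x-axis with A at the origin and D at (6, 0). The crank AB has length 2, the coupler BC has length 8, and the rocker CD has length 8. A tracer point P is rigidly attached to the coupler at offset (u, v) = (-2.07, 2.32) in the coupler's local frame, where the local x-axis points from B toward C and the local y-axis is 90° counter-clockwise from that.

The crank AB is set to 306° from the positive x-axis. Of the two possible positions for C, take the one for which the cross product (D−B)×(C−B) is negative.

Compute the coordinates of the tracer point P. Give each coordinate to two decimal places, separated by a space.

A=(0,0), D=(6.00,0)
B = A + 2.00·(cos306°, sin306°) = (1.1756, -1.6180)
|BD| = 5.0885
circle(B,8.00) ∩ circle(D,8.00): a=2.5443, h=7.5846
  candidates: C₊=(1.1760,6.3820) cross=38.595; C₋=(5.9995,-8.0000) cross=-38.595
  mode - wants cross < 0 → take C=(5.9995,-8.0000) (cross=-38.595)
ex = (C−B)/|BC| = (0.6030,-0.7977); ey = (0.7977,0.6030)
P = B + -2.07·ex + 2.32·ey = (1.7781,1.4322)

1.78 1.43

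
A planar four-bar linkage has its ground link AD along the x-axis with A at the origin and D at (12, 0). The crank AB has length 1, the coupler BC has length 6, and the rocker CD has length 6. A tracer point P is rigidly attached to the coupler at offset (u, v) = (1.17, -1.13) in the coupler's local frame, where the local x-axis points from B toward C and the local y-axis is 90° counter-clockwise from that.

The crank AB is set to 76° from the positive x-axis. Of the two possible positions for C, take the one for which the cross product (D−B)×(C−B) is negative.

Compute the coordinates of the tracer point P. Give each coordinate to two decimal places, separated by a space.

A=(0,0), D=(12.00,0)
B = A + 1.00·(cos76°, sin76°) = (0.2419, 0.9703)
|BD| = 11.7980
circle(B,6.00) ∩ circle(D,6.00): a=5.8990, h=1.0961
  candidates: C₊=(6.2111,1.5776) cross=12.932; C₋=(6.0308,-0.6073) cross=-12.932
  mode - wants cross < 0 → take C=(6.0308,-0.6073) (cross=-12.932)
ex = (C−B)/|BC| = (0.9648,-0.2629); ey = (0.2629,0.9648)
P = B + 1.17·ex + -1.13·ey = (1.0736,-0.4276)

1.07 -0.43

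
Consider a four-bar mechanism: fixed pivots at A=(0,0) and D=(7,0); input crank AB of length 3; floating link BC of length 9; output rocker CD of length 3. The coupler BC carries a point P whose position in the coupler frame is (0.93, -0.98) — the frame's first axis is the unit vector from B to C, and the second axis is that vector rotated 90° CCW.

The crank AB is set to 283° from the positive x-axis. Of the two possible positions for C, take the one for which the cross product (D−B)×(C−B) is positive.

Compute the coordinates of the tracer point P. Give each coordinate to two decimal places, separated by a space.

2.02 -3.06

A=(0,0), D=(7.00,0)
B = A + 3.00·(cos283°, sin283°) = (0.6749, -2.9231)
|BD| = 6.9679
circle(B,9.00) ∩ circle(D,3.00): a=8.6505, h=2.4837
  candidates: C₊=(7.4854,2.9605) cross=17.307; C₋=(9.5693,-1.5488) cross=-17.307
  mode + wants cross > 0 → take C=(7.4854,2.9605) (cross=17.307)
ex = (C−B)/|BC| = (0.7567,0.6537); ey = (-0.6537,0.7567)
P = B + 0.93·ex + -0.98·ey = (2.0193,-3.0567)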